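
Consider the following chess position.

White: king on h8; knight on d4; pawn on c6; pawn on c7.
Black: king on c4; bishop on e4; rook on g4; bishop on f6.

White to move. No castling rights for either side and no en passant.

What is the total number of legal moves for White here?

0

White to move; king on h8.
In check: yes, from the black bishop on f6.
Legal moves: none.
Count: 0.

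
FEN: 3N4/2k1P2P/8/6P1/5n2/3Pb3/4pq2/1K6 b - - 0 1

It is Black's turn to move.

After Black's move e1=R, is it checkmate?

After e1=R: white king on b1; in check: yes, from the black rook on e1.
King squares — a1: attacked by Re1; c1: attacked by Re1; a2: attacked by Qf2; b2: attacked by Qf2; c2: attacked by Qf2.
White has no legal moves → checkmate.

yes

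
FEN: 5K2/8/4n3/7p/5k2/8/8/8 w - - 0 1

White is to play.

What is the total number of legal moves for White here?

White to move; king on f8.
In check: yes, from the black knight on e6.
Legal moves: Kg8, Ke8, Kf7, Ke7.
Count: 4.

4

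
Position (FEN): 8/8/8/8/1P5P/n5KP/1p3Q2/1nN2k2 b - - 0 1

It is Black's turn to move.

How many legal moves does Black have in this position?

Black to move; king on f1.
In check: yes, from the white queen on f2.
Legal moves: none.
Count: 0.

0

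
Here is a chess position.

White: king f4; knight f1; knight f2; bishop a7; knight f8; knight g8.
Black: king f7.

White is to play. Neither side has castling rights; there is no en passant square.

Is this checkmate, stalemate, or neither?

White to move; white king on f4.
In check: no.
Legal moves for White include: Ne7, Nh6+, Nf6, Nh7, Nd7, Ng6, Ne6, Bb8, Bb6, Bc5, Bd4, Be3, Kg5, Kf5, Ke5, Kg4, Ke4, Kg3, ... (list truncated; more exist).
White has legal moves and is not in check → neither.

neither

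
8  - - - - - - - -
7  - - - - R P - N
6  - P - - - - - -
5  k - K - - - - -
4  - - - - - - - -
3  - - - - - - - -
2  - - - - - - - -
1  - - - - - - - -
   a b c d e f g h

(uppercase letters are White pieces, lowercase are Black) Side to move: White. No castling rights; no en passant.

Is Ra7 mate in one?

After Ra7: black king on a5; in check: yes, from the white rook on a7.
King squares — a4: attacked by Ra7; b4: attacked by Kc5; b5: attacked by Kc5; a6: attacked by Ra7; b6: attacked by Kc5.
Black has no legal moves → checkmate.

yes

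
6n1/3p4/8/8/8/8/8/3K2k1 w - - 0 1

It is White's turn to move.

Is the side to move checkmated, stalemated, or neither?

White to move; white king on d1.
In check: no.
Legal moves for White: Ke2, Kd2, Kc2, Ke1, Kc1.
White has 5 legal moves and is not in check → neither.

neither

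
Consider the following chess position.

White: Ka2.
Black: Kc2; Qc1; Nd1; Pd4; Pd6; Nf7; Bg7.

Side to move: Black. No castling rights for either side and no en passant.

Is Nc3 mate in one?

yes

After Nc3: white king on a2; in check: yes, from the black knight on c3.
King squares — a1: attacked by Qc1; b1: attacked by Qc1; b2: attacked by Qc1; a3: attacked by Qc1; b3: attacked by Kc2.
White has no legal moves → checkmate.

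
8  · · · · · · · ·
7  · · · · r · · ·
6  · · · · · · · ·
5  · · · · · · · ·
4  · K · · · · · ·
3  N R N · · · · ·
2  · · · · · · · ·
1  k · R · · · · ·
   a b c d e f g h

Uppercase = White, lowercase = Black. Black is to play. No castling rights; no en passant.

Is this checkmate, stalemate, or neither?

checkmate

Black to move; black king on a1.
In check: yes, from the white rook on c1.
King squares — b1: attacked by Rc1; a2: attacked by Nc3; b2: attacked by Rb3.
Legal moves for Black: none.
In check with no legal moves → checkmate.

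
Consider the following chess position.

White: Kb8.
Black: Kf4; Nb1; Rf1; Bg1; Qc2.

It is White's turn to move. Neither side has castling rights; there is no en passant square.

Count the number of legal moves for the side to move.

2

White to move; king on b8.
In check: no.
Legal moves: Ka8, Kb7.
Count: 2.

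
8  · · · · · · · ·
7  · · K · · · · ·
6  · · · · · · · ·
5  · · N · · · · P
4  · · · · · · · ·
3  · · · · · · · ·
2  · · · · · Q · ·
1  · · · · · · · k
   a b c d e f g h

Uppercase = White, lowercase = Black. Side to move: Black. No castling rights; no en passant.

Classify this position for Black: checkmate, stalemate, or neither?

Black to move; black king on h1.
In check: no.
King squares — g1: attacked by Qf2; g2: attacked by Qf2; h2: attacked by Qf2.
Legal moves for Black: none.
Not in check and no legal moves → stalemate.

stalemate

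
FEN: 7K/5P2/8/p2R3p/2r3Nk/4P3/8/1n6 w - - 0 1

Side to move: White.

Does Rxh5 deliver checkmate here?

After Rxh5: black king on h4; in check: yes, from the white rook on h5.
Black has 3 legal replies: Kxh5, Kxg4, Kg3.
In check but a legal move exists → not checkmate.

no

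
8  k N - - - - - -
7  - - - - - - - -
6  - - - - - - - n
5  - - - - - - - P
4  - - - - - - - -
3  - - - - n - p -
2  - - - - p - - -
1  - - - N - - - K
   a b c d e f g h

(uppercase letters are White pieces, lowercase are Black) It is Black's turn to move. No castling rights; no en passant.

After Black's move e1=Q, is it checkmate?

yes

After e1=Q: white king on h1; in check: yes, from the black queen on e1.
King squares — g1: attacked by Qe1; g2: attacked by Ne3; h2: attacked by Pg3.
White has no legal moves → checkmate.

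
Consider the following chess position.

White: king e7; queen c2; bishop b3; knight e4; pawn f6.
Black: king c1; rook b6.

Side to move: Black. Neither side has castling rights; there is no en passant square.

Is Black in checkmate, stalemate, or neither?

checkmate

Black to move; black king on c1.
In check: yes, from the white queen on c2.
King squares — b1: attacked by Qc2; d1: attacked by Qc2; b2: attacked by Qc2; c2: attacked by Bb3; d2: attacked by Qc2.
Legal moves for Black: none.
In check with no legal moves → checkmate.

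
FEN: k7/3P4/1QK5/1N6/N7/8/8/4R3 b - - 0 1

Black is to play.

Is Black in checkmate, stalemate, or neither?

stalemate

Black to move; black king on a8.
In check: no.
King squares — a7: attacked by Nb5; b7: attacked by Qb6; b8: attacked by Qb6.
Legal moves for Black: none.
Not in check and no legal moves → stalemate.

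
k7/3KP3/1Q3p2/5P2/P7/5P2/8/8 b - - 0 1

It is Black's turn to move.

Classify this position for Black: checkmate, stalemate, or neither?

Black to move; black king on a8.
In check: no.
King squares — a7: attacked by Qb6; b7: attacked by Qb6; b8: attacked by Qb6.
Legal moves for Black: none.
Not in check and no legal moves → stalemate.

stalemate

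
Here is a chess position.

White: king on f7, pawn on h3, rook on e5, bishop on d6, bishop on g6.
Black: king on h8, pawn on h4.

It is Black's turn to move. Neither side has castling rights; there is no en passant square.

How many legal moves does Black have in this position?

Black to move; king on h8.
In check: no.
Legal moves: none.
Count: 0.

0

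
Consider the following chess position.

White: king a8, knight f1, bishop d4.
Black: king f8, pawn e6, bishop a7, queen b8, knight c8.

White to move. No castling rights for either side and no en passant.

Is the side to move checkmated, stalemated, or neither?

White to move; white king on a8.
In check: yes, from the black queen on b8.
King squares — a7: attacked by Qb8; b7: attacked by Qb8; b8: attacked by Ba7.
Legal moves for White: none.
In check with no legal moves → checkmate.

checkmate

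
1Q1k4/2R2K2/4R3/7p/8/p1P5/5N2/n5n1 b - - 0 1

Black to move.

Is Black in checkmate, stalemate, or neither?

Black to move; black king on d8.
In check: yes, from the white queen on b8.
King squares — c7: attacked by Qb8; d7: attacked by Rc7; e7: attacked by Re6; c8: attacked by Rc7; e8: attacked by Re6.
Legal moves for Black: none.
In check with no legal moves → checkmate.

checkmate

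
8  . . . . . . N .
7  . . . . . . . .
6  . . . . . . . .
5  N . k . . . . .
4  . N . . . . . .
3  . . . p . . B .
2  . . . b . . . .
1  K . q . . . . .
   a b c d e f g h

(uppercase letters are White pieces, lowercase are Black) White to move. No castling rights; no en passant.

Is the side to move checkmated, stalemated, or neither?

neither

White to move; white king on a1.
In check: yes, from the black queen on c1.
King squares — b1: attacked by Qc1; a2: available; b2: attacked by Qc1.
Legal moves for White: Ka2.
White is in check but has 1 legal move → neither.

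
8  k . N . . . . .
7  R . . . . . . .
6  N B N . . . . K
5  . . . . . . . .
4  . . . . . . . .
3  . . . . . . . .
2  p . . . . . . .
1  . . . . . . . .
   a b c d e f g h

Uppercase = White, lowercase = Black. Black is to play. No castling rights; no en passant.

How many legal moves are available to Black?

Black to move; king on a8.
In check: yes, from the white rook on a7.
Legal moves: none.
Count: 0.

0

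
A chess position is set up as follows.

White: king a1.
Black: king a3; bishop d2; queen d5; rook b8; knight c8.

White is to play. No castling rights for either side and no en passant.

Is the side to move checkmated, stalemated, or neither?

stalemate

White to move; white king on a1.
In check: no.
King squares — b1: attacked by Rb8; a2: attacked by Ka3; b2: attacked by Ka3.
Legal moves for White: none.
Not in check and no legal moves → stalemate.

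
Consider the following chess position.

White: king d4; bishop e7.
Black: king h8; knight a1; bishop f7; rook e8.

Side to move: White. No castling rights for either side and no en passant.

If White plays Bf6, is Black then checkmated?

no

After Bf6: black king on h8; in check: yes, from the white bishop on f6.
Black has 2 legal replies: Kg8, Kh7.
In check but a legal move exists → not checkmate.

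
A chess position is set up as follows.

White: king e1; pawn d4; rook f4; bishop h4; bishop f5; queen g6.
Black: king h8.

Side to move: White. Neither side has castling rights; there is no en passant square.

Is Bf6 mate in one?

yes

After Bf6: black king on h8; in check: yes, from the white bishop on f6.
King squares — g7: attacked by Bf6; h7: attacked by Qg6; g8: attacked by Qg6.
Black has no legal moves → checkmate.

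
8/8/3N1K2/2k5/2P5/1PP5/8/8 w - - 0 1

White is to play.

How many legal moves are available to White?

16

White to move; king on f6.
In check: no.
Legal moves: Kg7, Kf7, Ke7, Kg6, Ke6, Kg5, Kf5, Ke5, Ne8, Nc8, Nf7, Nb7+, Nf5, Nb5, Ne4+, b4+.
Count: 16.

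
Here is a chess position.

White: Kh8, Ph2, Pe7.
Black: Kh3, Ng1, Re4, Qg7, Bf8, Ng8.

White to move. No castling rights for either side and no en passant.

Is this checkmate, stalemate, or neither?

White to move; white king on h8.
In check: yes, from the black queen on g7.
King squares — g7: attacked by Bf8; h7: attacked by Qg7; g8: attacked by Qg7.
Legal moves for White: none.
In check with no legal moves → checkmate.

checkmate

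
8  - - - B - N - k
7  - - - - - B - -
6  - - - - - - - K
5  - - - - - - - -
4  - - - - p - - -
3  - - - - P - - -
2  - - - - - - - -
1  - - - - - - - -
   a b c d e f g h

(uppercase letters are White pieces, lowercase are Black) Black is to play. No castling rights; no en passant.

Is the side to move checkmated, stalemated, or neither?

Black to move; black king on h8.
In check: no.
King squares — g7: attacked by Kh6; h7: attacked by Kh6; g8: attacked by Bf7.
Legal moves for Black: none.
Not in check and no legal moves → stalemate.

stalemate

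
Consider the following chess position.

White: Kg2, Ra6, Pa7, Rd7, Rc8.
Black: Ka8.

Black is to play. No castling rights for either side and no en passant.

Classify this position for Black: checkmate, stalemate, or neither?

Black to move; black king on a8.
In check: yes, from the white rook on c8.
King squares — a7: attacked by Ra6; b7: attacked by Rd7; b8: attacked by Pa7.
Legal moves for Black: none.
In check with no legal moves → checkmate.

checkmate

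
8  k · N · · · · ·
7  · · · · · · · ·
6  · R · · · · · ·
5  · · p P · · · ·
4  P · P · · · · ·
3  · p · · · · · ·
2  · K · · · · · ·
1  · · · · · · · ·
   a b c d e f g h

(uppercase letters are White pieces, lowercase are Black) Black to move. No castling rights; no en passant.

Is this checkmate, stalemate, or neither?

stalemate

Black to move; black king on a8.
In check: no.
King squares — a7: attacked by Nc8; b7: attacked by Rb6; b8: attacked by Rb6.
Legal moves for Black: none.
Not in check and no legal moves → stalemate.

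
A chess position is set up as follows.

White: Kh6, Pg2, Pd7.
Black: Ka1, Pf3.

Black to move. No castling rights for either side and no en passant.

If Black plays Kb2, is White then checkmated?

no

After Kb2: white king on h6; in check: no.
White is not in check, so this cannot be checkmate.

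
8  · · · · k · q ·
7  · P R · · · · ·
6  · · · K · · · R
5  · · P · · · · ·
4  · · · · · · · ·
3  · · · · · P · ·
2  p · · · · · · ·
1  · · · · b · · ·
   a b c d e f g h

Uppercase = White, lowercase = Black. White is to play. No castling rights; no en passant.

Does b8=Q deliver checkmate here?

After b8=Q: black king on e8; in check: yes, from the white queen on b8.
King squares — d7: attacked by Kd6; e7: attacked by Kd6; f7: attacked by Rc7; d8: attacked by Qb8; f8: attacked by Qb8.
Black has no legal moves → checkmate.

yes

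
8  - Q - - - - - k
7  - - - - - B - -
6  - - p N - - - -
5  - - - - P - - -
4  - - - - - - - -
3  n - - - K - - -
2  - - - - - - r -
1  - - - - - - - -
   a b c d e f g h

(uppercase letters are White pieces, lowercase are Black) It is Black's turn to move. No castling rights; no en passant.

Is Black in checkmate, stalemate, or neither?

Black to move; black king on h8.
In check: yes, from the white queen on b8.
Legal moves for Black: Kh7, Kg7, Rg8.
Black is in check but has 3 legal moves → neither.

neither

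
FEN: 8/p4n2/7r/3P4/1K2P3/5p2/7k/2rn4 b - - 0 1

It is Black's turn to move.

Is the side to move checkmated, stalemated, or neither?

Black to move; black king on h2.
In check: no.
Legal moves for Black include: Nh8, Nd8, Nd6, Ng5, Ne5, Rh8, Rh7, Rg6, Rf6, Re6, Rd6, Rhc6, Rb6+, Ra6, Rh5, Rh4, Rh3, Kh3, ... (list truncated; more exist).
Black has legal moves and is not in check → neither.

neither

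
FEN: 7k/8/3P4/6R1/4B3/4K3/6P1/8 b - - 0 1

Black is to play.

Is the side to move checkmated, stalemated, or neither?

Black to move; black king on h8.
In check: no.
King squares — g7: attacked by Rg5; h7: attacked by Be4; g8: attacked by Rg5.
Legal moves for Black: none.
Not in check and no legal moves → stalemate.

stalemate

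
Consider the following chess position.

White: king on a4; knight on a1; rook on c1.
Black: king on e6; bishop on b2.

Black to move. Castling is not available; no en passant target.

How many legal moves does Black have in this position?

17

Black to move; king on e6.
In check: no.
Legal moves: Kf7, Ke7, Kd7, Kf6, Kd6, Kf5, Ke5, Kd5, Bh8, Bg7, Bf6, Be5, Bd4, Bc3, Ba3, Bxc1, Bxa1.
Count: 17.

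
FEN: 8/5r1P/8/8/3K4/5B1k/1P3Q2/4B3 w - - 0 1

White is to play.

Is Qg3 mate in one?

yes

After Qg3: black king on h3; in check: yes, from the white queen on g3.
King squares — g2: attacked by Bf3; h2: attacked by Qg3; g3: attacked by Be1; g4: attacked by Bf3; h4: attacked by Qg3.
Black has no legal moves → checkmate.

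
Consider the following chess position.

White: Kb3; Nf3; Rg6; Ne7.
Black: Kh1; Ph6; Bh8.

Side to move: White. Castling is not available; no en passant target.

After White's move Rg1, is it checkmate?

yes

After Rg1: black king on h1; in check: yes, from the white rook on g1.
King squares — g1: attacked by Nf3; g2: attacked by Rg1; h2: attacked by Nf3.
Black has no legal moves → checkmate.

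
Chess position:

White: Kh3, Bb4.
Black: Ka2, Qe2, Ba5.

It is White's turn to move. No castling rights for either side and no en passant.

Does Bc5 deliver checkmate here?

After Bc5: black king on a2; in check: no.
Black is not in check, so this cannot be checkmate.

no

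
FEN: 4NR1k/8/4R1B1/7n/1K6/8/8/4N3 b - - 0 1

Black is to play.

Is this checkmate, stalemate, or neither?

checkmate

Black to move; black king on h8.
In check: yes, from the white rook on f8.
King squares — g7: attacked by Ne8; h7: attacked by Bg6; g8: attacked by Rf8.
Legal moves for Black: none.
In check with no legal moves → checkmate.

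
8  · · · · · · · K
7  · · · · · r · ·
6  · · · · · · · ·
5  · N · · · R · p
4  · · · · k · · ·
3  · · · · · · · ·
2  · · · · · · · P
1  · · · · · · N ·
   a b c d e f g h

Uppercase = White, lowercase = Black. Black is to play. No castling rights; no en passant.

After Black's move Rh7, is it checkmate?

no

After Rh7: white king on h8; in check: yes, from the black rook on h7.
White has 2 legal replies: Kg8, Kxh7.
In check but a legal move exists → not checkmate.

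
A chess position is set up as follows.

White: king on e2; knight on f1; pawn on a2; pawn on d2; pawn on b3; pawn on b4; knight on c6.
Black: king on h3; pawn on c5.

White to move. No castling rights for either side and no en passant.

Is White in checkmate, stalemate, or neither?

neither

White to move; white king on e2.
In check: no.
Legal moves for White include: Nd8, Nb8, Ne7, Na7, Ne5, Na5, Nd4, Kf3, Ke3, Kd3, Kf2, Ke1, Kd1, Ng3, Ne3, Nh2, bxc5, b5, ... (list truncated; more exist).
White has legal moves and is not in check → neither.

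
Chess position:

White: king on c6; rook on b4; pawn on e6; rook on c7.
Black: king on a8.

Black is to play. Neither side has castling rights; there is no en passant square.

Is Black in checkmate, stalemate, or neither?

stalemate

Black to move; black king on a8.
In check: no.
King squares — a7: attacked by Rc7; b7: attacked by Rb4; b8: attacked by Rb4.
Legal moves for Black: none.
Not in check and no legal moves → stalemate.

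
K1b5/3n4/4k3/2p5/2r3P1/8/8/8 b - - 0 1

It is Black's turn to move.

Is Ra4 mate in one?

After Ra4: white king on a8; in check: yes, from the black rook on a4.
King squares — a7: attacked by Ra4; b7: attacked by Bc8; b8: attacked by Nd7.
White has no legal moves → checkmate.

yes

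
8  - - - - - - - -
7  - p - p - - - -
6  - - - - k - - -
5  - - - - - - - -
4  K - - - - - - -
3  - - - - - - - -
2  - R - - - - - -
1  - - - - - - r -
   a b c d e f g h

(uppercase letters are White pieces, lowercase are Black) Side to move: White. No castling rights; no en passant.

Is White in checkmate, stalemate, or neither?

White to move; white king on a4.
In check: no.
Legal moves for White: Kb5, Ka5, Kb4, Kb3, Ka3, Rxb7, Rb6+, Rb5, Rb4, Rb3, Rh2, Rg2, Rf2, Re2+, Rd2, Rc2, Ra2, Rb1.
White has 18 legal moves and is not in check → neither.

neither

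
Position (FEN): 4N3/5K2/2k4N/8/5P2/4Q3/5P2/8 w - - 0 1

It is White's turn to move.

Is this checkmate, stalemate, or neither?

neither

White to move; white king on f7.
In check: no.
Legal moves for White include: Ng7, Nc7, Nf6, Nd6, Kg8, Kf8, Kg7, Ke7, Kg6, Kf6, Ke6, Ng8, Nf5, Ng4, Qe7, Qa7, Qe6+, Qb6+, ... (list truncated; more exist).
White has legal moves and is not in check → neither.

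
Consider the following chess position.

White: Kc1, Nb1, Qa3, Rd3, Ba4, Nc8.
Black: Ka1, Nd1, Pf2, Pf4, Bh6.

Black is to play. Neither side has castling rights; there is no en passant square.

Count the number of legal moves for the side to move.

Black to move; king on a1.
In check: yes, from the white queen on a3.
Legal moves: none.
Count: 0.

0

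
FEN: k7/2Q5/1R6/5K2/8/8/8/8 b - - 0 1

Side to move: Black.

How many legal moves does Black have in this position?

Black to move; king on a8.
In check: no.
Legal moves: none.
Count: 0.

0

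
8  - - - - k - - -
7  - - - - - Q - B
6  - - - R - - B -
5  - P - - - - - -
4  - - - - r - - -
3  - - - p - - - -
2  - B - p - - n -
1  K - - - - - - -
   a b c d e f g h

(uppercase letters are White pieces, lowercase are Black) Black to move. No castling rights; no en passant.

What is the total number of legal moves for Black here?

Black to move; king on e8.
In check: yes, from the white queen on f7.
Legal moves: none.
Count: 0.

0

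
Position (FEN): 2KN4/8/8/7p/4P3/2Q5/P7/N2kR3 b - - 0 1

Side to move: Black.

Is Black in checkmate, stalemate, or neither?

checkmate

Black to move; black king on d1.
In check: yes, from the white rook on e1.
King squares — c1: attacked by Re1; e1: attacked by Qc3; c2: attacked by Na1; d2: attacked by Qc3; e2: attacked by Re1.
Legal moves for Black: none.
In check with no legal moves → checkmate.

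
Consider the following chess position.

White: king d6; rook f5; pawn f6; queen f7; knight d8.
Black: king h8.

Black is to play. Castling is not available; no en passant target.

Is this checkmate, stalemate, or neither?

Black to move; black king on h8.
In check: no.
King squares — g7: attacked by Pf6; h7: attacked by Qf7; g8: attacked by Qf7.
Legal moves for Black: none.
Not in check and no legal moves → stalemate.

stalemate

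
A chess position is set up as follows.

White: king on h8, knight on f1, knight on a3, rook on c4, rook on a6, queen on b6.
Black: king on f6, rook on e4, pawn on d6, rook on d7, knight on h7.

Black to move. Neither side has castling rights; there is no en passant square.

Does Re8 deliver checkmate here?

yes

After Re8: white king on h8; in check: yes, from the black rook on e8.
King squares — g7: attacked by Kf6; h7: attacked by Rd7; g8: attacked by Re8.
White has no legal moves → checkmate.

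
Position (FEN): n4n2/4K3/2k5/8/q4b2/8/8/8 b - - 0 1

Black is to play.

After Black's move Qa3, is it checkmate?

After Qa3: white king on e7; in check: yes, from the black queen on a3.
White has 4 legal replies: Ke8, Kd8, Kf7, Kf6.
In check but a legal move exists → not checkmate.

no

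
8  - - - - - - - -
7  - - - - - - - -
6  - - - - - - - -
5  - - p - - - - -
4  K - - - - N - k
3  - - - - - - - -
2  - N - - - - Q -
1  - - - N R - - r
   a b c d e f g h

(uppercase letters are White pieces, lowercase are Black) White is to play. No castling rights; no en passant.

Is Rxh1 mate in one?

yes

After Rxh1: black king on h4; in check: yes, from the white rook on h1.
King squares — g3: attacked by Qg2; h3: attacked by Rh1; g4: attacked by Qg2; g5: attacked by Qg2; h5: attacked by Rh1.
Black has no legal moves → checkmate.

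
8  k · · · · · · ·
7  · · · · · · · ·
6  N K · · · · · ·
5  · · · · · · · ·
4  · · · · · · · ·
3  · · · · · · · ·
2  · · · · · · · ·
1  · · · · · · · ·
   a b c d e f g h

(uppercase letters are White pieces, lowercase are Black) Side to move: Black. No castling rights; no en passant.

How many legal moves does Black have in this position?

Black to move; king on a8.
In check: no.
Legal moves: none.
Count: 0.

0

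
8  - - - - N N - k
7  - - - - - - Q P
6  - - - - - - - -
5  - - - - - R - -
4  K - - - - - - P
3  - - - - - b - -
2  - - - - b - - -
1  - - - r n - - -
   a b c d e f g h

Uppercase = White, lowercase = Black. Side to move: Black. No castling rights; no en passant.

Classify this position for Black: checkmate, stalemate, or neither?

Black to move; black king on h8.
In check: yes, from the white queen on g7.
King squares — g7: attacked by Ne8; h7: attacked by Qg7; g8: attacked by Qg7.
Legal moves for Black: none.
In check with no legal moves → checkmate.

checkmate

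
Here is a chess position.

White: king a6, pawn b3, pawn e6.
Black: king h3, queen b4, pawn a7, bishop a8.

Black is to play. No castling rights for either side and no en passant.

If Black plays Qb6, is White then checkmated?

yes

After Qb6: white king on a6; in check: yes, from the black queen on b6.
King squares — a5: attacked by Qb6; b5: attacked by Qb6; b6: attacked by Pa7; a7: attacked by Qb6; b7: attacked by Qb6.
White has no legal moves → checkmate.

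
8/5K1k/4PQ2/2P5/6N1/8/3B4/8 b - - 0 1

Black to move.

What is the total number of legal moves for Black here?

0

Black to move; king on h7.
In check: no.
Legal moves: none.
Count: 0.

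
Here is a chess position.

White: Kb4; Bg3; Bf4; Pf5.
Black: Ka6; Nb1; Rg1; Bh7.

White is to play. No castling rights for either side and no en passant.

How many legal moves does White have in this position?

White to move; king on b4.
In check: no.
Legal moves: Bb8, Bc7, Bh6, Bd6, Bg5, Be5, Be3, Bd2, Bc1, Kc5, Kc4, Ka4, Kb3, Bh4, Bh2, Bf2, Be1, f6.
Count: 18.

18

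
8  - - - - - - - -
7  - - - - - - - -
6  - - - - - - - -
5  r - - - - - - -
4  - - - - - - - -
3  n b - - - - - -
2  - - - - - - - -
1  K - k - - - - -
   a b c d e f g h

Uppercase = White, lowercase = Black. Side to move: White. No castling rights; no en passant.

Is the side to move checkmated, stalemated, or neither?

stalemate

White to move; white king on a1.
In check: no.
King squares — b1: attacked by Kc1; a2: attacked by Bb3; b2: attacked by Kc1.
Legal moves for White: none.
Not in check and no legal moves → stalemate.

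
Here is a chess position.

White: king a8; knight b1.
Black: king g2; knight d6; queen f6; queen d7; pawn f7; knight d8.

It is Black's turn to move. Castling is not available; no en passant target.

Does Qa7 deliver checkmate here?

After Qa7: white king on a8; in check: yes, from the black queen on a7.
White has 1 legal reply: Kxa7.
In check but a legal move exists → not checkmate.

no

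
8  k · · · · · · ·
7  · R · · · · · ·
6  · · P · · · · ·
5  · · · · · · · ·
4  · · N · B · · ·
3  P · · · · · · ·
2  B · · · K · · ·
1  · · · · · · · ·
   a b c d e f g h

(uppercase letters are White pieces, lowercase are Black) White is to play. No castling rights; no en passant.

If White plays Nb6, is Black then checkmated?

After Nb6: black king on a8; in check: yes, from the white knight on b6.
King squares — a7: attacked by Rb7; b7: attacked by Pc6; b8: attacked by Rb7.
Black has no legal moves → checkmate.

yes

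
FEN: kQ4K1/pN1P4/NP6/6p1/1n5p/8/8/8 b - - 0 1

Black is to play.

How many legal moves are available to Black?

Black to move; king on a8.
In check: yes, from the white queen on b8.
Legal moves: none.
Count: 0.

0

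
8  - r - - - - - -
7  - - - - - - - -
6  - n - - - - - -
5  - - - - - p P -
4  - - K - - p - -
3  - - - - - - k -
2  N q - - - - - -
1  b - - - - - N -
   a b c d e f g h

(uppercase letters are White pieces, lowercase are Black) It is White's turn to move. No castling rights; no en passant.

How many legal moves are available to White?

White to move; king on c4.
In check: yes, from the black knight on b6.
Legal moves: Kc5, Kd3.
Count: 2.

2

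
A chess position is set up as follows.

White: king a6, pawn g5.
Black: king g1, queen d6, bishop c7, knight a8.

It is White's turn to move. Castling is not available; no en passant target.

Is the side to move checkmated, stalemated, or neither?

White to move; white king on a6.
In check: yes, from the black queen on d6.
Legal moves for White: Kb7, Ka7, Kb5.
White is in check but has 3 legal moves → neither.

neither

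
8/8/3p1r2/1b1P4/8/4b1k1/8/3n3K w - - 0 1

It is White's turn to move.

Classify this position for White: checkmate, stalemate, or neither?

White to move; white king on h1.
In check: no.
King squares — g1: attacked by Be3; g2: attacked by Kg3; h2: attacked by Kg3.
Legal moves for White: none.
Not in check and no legal moves → stalemate.

stalemate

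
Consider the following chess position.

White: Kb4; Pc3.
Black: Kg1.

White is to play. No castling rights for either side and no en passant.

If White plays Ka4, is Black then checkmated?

After Ka4: black king on g1; in check: no.
Black is not in check, so this cannot be checkmate.

no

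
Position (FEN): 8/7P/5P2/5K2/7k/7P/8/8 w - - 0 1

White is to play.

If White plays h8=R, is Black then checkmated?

no

After h8=R: black king on h4; in check: yes, from the white rook on h8.
Black has 1 legal reply: Kg3.
In check but a legal move exists → not checkmate.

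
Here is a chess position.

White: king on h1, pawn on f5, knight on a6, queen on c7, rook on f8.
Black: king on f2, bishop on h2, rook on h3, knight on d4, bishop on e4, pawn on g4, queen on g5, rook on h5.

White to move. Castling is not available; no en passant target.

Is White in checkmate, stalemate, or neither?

checkmate

White to move; white king on h1.
In check: yes, from the black bishop on e4.
King squares — g1: attacked by Kf2; g2: attacked by Kf2; h2: attacked by Rh3.
Legal moves for White: none.
In check with no legal moves → checkmate.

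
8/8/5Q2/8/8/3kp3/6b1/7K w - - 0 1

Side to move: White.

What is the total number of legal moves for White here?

White to move; king on h1.
In check: yes, from the black bishop on g2.
Legal moves: Kh2, Kxg2, Kg1.
Count: 3.

3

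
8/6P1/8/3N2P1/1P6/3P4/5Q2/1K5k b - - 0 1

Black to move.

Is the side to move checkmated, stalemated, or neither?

stalemate

Black to move; black king on h1.
In check: no.
King squares — g1: attacked by Qf2; g2: attacked by Qf2; h2: attacked by Qf2.
Legal moves for Black: none.
Not in check and no legal moves → stalemate.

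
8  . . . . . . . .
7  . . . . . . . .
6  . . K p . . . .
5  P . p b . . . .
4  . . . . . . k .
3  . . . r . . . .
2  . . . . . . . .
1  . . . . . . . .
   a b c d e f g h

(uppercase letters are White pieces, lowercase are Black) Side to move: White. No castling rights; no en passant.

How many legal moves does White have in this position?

5

White to move; king on c6.
In check: yes, from the black bishop on d5.
Legal moves: Kd7, Kc7, Kxd6, Kb6, Kb5.
Count: 5.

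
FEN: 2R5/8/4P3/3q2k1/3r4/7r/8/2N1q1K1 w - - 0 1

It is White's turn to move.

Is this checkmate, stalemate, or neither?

White to move; white king on g1.
In check: yes, from the black queen on e1.
King squares — f1: attacked by Qe1; h1: attacked by Qe1; f2: attacked by Qe1; g2: attacked by Qd5; h2: attacked by Rh3.
Legal moves for White: none.
In check with no legal moves → checkmate.

checkmate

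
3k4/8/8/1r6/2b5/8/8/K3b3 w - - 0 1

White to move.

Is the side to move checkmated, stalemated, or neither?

White to move; white king on a1.
In check: no.
King squares — b1: attacked by Rb5; a2: attacked by Bc4; b2: attacked by Rb5.
Legal moves for White: none.
Not in check and no legal moves → stalemate.

stalemate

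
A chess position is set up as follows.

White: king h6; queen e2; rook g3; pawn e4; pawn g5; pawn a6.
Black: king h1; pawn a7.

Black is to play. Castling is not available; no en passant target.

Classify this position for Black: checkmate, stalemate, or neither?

stalemate

Black to move; black king on h1.
In check: no.
King squares — g1: attacked by Rg3; g2: attacked by Qe2; h2: attacked by Qe2.
Legal moves for Black: none.
Not in check and no legal moves → stalemate.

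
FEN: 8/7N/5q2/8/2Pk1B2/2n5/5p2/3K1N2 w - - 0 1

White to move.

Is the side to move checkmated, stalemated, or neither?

neither

White to move; white king on d1.
In check: yes, from the black knight on c3.
King squares — c1: available; e1: attacked by Pf2; c2: available; d2: available; e2: attacked by Nc3.
Legal moves for White: Kd2, Kc2, Kc1.
White is in check but has 3 legal moves → neither.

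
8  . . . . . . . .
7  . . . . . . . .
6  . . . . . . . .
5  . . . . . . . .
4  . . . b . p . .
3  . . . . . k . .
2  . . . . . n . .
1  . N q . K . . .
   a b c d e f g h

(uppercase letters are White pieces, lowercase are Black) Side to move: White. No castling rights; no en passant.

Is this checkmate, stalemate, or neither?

White to move; white king on e1.
In check: yes, from the black queen on c1.
King squares — d1: attacked by Qc1; f1: attacked by Qc1; d2: attacked by Qc1; e2: attacked by Kf3; f2: attacked by Kf3.
Legal moves for White: none.
In check with no legal moves → checkmate.

checkmate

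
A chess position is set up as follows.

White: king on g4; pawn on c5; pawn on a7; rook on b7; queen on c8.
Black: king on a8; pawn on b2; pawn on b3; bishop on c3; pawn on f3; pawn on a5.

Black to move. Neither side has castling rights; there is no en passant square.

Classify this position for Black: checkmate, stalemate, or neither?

checkmate

Black to move; black king on a8.
In check: yes, from the white queen on c8.
King squares — a7: attacked by Rb7; b7: attacked by Qc8; b8: attacked by Pa7.
Legal moves for Black: none.
In check with no legal moves → checkmate.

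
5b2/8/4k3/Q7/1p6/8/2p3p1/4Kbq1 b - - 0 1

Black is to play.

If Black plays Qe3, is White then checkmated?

After Qe3: white king on e1; in check: yes, from the black queen on e3.
King squares — d1: attacked by Pc2; f1: attacked by Pg2; d2: attacked by Qe3; e2: attacked by Bf1; f2: attacked by Qe3.
White has no legal moves → checkmate.

yes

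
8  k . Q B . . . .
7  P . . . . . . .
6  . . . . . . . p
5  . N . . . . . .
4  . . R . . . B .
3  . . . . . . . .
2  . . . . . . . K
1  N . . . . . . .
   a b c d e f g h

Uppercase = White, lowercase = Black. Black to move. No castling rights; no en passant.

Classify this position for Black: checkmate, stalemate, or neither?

Black to move; black king on a8.
In check: yes, from the white queen on c8.
King squares — a7: attacked by Nb5; b7: attacked by Qc8; b8: attacked by Pa7.
Legal moves for Black: none.
In check with no legal moves → checkmate.

checkmate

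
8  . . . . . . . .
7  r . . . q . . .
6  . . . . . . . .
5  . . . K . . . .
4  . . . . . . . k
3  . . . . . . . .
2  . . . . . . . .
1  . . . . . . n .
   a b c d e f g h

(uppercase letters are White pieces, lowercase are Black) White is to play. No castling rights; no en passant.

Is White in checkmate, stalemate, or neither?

White to move; white king on d5.
In check: no.
Legal moves for White: Kc6, Kd4, Kc4.
White has 3 legal moves and is not in check → neither.

neither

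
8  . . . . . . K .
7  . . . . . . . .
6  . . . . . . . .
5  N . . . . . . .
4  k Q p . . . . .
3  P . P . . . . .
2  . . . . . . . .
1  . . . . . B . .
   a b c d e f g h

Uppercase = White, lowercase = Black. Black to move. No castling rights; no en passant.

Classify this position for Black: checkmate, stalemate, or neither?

Black to move; black king on a4.
In check: yes, from the white queen on b4.
King squares — a3: attacked by Qb4; b3: attacked by Qb4; b4: attacked by Pa3; a5: attacked by Qb4; b5: attacked by Qb4.
Legal moves for Black: none.
In check with no legal moves → checkmate.

checkmate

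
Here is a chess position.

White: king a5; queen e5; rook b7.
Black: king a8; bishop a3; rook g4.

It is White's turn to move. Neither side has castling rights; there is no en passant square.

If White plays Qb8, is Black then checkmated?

yes

After Qb8: black king on a8; in check: yes, from the white queen on b8.
King squares — a7: attacked by Rb7; b7: attacked by Qb8; b8: attacked by Rb7.
Black has no legal moves → checkmate.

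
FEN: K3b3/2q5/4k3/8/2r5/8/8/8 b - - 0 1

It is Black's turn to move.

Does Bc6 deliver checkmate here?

After Bc6: white king on a8; in check: yes, from the black bishop on c6.
King squares — a7: attacked by Qc7; b7: attacked by Bc6; b8: attacked by Qc7.
White has no legal moves → checkmate.

yes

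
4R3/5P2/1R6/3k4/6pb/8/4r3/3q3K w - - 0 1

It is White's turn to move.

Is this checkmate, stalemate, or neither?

checkmate

White to move; white king on h1.
In check: yes, from the black queen on d1.
King squares — g1: attacked by Qd1; g2: attacked by Re2; h2: attacked by Re2.
Legal moves for White: none.
In check with no legal moves → checkmate.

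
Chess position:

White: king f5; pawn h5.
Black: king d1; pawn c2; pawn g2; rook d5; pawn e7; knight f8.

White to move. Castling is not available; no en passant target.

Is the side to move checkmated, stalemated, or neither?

neither

White to move; white king on f5.
In check: yes, from the black rook on d5.
King squares — e4: available; f4: available; g4: available; e5: attacked by Rd5; g5: attacked by Rd5; e6: attacked by Nf8; f6: attacked by Pe7; g6: attacked by Nf8.
Legal moves for White: Kg4, Kf4, Ke4.
White is in check but has 3 legal moves → neither.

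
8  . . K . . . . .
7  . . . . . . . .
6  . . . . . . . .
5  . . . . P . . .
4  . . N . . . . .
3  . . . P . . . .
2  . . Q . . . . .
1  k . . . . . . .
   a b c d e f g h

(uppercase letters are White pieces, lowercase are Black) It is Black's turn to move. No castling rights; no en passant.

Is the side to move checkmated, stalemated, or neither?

stalemate

Black to move; black king on a1.
In check: no.
King squares — b1: attacked by Qc2; a2: attacked by Qc2; b2: attacked by Qc2.
Legal moves for Black: none.
Not in check and no legal moves → stalemate.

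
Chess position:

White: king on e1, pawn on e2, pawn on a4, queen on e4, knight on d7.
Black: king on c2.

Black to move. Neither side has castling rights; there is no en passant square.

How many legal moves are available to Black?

4

Black to move; king on c2.
In check: yes, from the white queen on e4.
Legal moves: Kc3, Kb3, Kb2, Kc1.
Count: 4.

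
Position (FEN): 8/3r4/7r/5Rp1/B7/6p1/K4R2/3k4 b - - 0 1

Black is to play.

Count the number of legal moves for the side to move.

Black to move; king on d1.
In check: yes, from the white bishop on a4.
Legal moves: Ke1, Kc1.
Count: 2.

2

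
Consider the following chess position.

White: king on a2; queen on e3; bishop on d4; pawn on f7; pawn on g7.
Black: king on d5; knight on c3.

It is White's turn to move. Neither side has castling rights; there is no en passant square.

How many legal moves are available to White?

White to move; king on a2.
In check: yes, from the black knight on c3.
Legal moves: Kb3, Ka3, Kb2, Ka1, Bxc3, Qxc3.
Count: 6.

6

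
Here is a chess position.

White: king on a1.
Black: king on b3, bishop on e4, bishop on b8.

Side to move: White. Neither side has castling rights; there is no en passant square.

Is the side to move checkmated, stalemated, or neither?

White to move; white king on a1.
In check: no.
King squares — b1: attacked by Be4; a2: attacked by Kb3; b2: attacked by Kb3.
Legal moves for White: none.
Not in check and no legal moves → stalemate.

stalemate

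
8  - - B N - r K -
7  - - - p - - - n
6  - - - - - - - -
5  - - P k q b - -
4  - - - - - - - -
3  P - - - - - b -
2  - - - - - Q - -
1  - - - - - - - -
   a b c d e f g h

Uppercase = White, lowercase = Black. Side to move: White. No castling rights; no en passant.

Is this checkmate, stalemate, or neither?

checkmate

White to move; white king on g8.
In check: yes, from the black rook on f8.
King squares — f7: attacked by Rf8; g7: attacked by Qe5; h7: attacked by Bf5; f8: attacked by Nh7; h8: attacked by Qe5.
Legal moves for White: none.
In check with no legal moves → checkmate.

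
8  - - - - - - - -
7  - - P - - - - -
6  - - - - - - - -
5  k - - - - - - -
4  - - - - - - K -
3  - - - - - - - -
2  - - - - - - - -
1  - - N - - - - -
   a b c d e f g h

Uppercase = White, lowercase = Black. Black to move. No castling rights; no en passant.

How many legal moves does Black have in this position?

5

Black to move; king on a5.
In check: no.
Legal moves: Kb6, Ka6, Kb5, Kb4, Ka4.
Count: 5.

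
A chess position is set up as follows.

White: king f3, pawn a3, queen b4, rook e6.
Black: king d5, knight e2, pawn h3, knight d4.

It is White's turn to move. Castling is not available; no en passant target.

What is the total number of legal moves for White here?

White to move; king on f3.
In check: yes, from the black knight on d4.
Legal moves: Kg4, Ke3, Kf2, Qxd4+.
Count: 4.

4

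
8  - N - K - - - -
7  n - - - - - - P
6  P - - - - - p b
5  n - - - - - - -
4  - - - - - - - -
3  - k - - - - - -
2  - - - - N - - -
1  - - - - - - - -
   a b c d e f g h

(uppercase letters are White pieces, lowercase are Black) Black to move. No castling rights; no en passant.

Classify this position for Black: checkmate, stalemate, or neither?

neither

Black to move; black king on b3.
In check: no.
Legal moves for Black include: Nc8, N7c6+, Nb5, Bf8, Bg7, Bg5+, Bf4, Be3, Bd2, Bc1, Nb7+, N5c6+, Nc4, Kc4, Kb4, Ka4, Ka3, Kc2, ... (list truncated; more exist).
Black has legal moves and is not in check → neither.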